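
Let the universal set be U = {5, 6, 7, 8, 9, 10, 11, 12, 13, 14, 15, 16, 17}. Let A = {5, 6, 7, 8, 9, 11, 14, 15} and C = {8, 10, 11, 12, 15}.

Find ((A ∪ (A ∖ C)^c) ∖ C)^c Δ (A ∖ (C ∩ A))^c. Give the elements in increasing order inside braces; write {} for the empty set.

A ∖ C = {5, 6, 7, 9, 14}
(A ∖ C)^c = {8, 10, 11, 12, 13, 15, 16, 17}
A ∪ (A ∖ C)^c = {5, 6, 7, 8, 9, 10, 11, 12, 13, 14, 15, 16, 17}
(A ∪ (A ∖ C)^c) ∖ C = {5, 6, 7, 9, 13, 14, 16, 17}
((A ∪ (A ∖ C)^c) ∖ C)^c = {8, 10, 11, 12, 15}
C ∩ A = {8, 11, 15}
A ∖ (C ∩ A) = {5, 6, 7, 9, 14}
(A ∖ (C ∩ A))^c = {8, 10, 11, 12, 13, 15, 16, 17}
((A ∪ (A ∖ C)^c) ∖ C)^c Δ (A ∖ (C ∩ A))^c = {13, 16, 17}

{13, 16, 17}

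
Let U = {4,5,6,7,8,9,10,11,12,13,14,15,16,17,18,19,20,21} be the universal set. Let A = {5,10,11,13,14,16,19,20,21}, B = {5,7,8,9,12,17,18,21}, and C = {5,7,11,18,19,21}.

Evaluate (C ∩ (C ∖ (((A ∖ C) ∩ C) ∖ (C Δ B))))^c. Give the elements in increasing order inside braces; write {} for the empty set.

A ∖ C = {10,13,14,16,20}
(A ∖ C) ∩ C = {}
C Δ B = {8,9,11,12,17,19}
((A ∖ C) ∩ C) ∖ (C Δ B) = {}
C ∖ (((A ∖ C) ∩ C) ∖ (C Δ B)) = {5,7,11,18,19,21}
C ∩ (C ∖ (((A ∖ C) ∩ C) ∖ (C Δ B))) = {5,7,11,18,19,21}
(C ∩ (C ∖ (((A ∖ C) ∩ C) ∖ (C Δ B))))^c = {4,6,8,9,10,12,13,14,15,16,17,20}

{4,6,8,9,10,12,13,14,15,16,17,20}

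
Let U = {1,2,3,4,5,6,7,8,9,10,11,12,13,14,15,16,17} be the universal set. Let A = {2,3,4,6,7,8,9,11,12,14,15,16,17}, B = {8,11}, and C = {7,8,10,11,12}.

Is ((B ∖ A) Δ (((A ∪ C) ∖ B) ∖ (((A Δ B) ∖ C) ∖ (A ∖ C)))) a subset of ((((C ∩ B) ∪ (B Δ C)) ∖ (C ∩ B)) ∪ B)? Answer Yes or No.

No

B ∖ A = {}
A ∪ C = {2,3,4,6,7,8,9,10,11,12,14,15,16,17}
(A ∪ C) ∖ B = {2,3,4,6,7,9,10,12,14,15,16,17}
A Δ B = {2,3,4,6,7,9,12,14,15,16,17}
(A Δ B) ∖ C = {2,3,4,6,9,14,15,16,17}
A ∖ C = {2,3,4,6,9,14,15,16,17}
((A Δ B) ∖ C) ∖ (A ∖ C) = {}
((A ∪ C) ∖ B) ∖ (((A Δ B) ∖ C) ∖ (A ∖ C)) = {2,3,4,6,7,9,10,12,14,15,16,17}
(B ∖ A) Δ (((A ∪ C) ∖ B) ∖ (((A Δ B) ∖ C) ∖ (A ∖ C))) = {2,3,4,6,7,9,10,12,14,15,16,17}
C ∩ B = {8,11}
B Δ C = {7,10,12}
(C ∩ B) ∪ (B Δ C) = {7,8,10,11,12}
((C ∩ B) ∪ (B Δ C)) ∖ (C ∩ B) = {7,10,12}
(((C ∩ B) ∪ (B Δ C)) ∖ (C ∩ B)) ∪ B = {7,8,10,11,12}
2 ∈ (B ∖ A) Δ (((A ∪ C) ∖ B) ∖ (((A Δ B) ∖ C) ∖ (A ∖ C))) but 2 ∉ (((C ∩ B) ∪ (B Δ C)) ∖ (C ∩ B)) ∪ B, so the inclusion fails.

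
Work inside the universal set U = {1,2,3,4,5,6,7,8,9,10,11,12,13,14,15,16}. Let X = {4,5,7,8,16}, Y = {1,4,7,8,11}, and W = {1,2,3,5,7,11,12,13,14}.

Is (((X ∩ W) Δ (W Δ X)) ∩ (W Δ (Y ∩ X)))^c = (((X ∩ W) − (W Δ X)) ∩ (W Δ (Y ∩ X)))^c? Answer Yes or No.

No

X ∩ W = {5,7}
W Δ X = {1,2,3,4,8,11,12,13,14,16}
(X ∩ W) Δ (W Δ X) = {1,2,3,4,5,7,8,11,12,13,14,16}
Y ∩ X = {4,7,8}
W Δ (Y ∩ X) = {1,2,3,4,5,8,11,12,13,14}
((X ∩ W) Δ (W Δ X)) ∩ (W Δ (Y ∩ X)) = {1,2,3,4,5,8,11,12,13,14}
(((X ∩ W) Δ (W Δ X)) ∩ (W Δ (Y ∩ X)))^c = {6,7,9,10,15,16}
(X ∩ W) − (W Δ X) = {5,7}
((X ∩ W) − (W Δ X)) ∩ (W Δ (Y ∩ X)) = {5}
(((X ∩ W) − (W Δ X)) ∩ (W Δ (Y ∩ X)))^c = {1,2,3,4,6,7,8,9,10,11,12,13,14,15,16}
1 ∈ (((X ∩ W) − (W Δ X)) ∩ (W Δ (Y ∩ X)))^c but 1 ∉ (((X ∩ W) Δ (W Δ X)) ∩ (W Δ (Y ∩ X)))^c, so they differ.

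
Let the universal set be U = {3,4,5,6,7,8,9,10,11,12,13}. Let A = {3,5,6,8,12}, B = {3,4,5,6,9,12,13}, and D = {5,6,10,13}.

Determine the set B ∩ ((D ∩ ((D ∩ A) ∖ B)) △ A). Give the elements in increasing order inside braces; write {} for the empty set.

{3,5,6,12}

D ∩ A = {5,6}
(D ∩ A) ∖ B = {}
D ∩ ((D ∩ A) ∖ B) = {}
(D ∩ ((D ∩ A) ∖ B)) △ A = {3,5,6,8,12}
B ∩ ((D ∩ ((D ∩ A) ∖ B)) △ A) = {3,5,6,12}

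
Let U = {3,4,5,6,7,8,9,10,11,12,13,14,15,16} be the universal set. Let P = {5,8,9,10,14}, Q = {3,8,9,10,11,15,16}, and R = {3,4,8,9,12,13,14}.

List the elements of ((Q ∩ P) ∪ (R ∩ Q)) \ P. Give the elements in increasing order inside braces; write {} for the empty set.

{3}

Q ∩ P = {8,9,10}
R ∩ Q = {3,8,9}
(Q ∩ P) ∪ (R ∩ Q) = {3,8,9,10}
((Q ∩ P) ∪ (R ∩ Q)) \ P = {3}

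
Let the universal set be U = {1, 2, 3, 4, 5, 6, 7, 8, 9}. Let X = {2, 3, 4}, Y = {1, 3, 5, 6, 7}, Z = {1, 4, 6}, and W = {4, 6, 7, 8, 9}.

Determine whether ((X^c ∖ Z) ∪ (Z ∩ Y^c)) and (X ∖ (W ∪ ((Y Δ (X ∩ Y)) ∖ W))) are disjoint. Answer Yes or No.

Yes

X^c = {1, 5, 6, 7, 8, 9}
X^c ∖ Z = {5, 7, 8, 9}
Y^c = {2, 4, 8, 9}
Z ∩ Y^c = {4}
(X^c ∖ Z) ∪ (Z ∩ Y^c) = {4, 5, 7, 8, 9}
X ∩ Y = {3}
Y Δ (X ∩ Y) = {1, 5, 6, 7}
(Y Δ (X ∩ Y)) ∖ W = {1, 5}
W ∪ ((Y Δ (X ∩ Y)) ∖ W) = {1, 4, 5, 6, 7, 8, 9}
X ∖ (W ∪ ((Y Δ (X ∩ Y)) ∖ W)) = {2, 3}
{4, 5, 7, 8, 9} and {2, 3} share no elements.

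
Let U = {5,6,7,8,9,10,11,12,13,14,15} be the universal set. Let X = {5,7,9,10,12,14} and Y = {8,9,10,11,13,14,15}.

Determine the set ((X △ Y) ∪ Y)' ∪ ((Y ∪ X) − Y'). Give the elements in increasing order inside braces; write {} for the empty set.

{6,8,9,10,11,13,14,15}

X △ Y = {5,7,8,11,12,13,15}
(X △ Y) ∪ Y = {5,7,8,9,10,11,12,13,14,15}
((X △ Y) ∪ Y)' = {6}
Y ∪ X = {5,7,8,9,10,11,12,13,14,15}
Y' = {5,6,7,12}
(Y ∪ X) − Y' = {8,9,10,11,13,14,15}
((X △ Y) ∪ Y)' ∪ ((Y ∪ X) − Y') = {6,8,9,10,11,13,14,15}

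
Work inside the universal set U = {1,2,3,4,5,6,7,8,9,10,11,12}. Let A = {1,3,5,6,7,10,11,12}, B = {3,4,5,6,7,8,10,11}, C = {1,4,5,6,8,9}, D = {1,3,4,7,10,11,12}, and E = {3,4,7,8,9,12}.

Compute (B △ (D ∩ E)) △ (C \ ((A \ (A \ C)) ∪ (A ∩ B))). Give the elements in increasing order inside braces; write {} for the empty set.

D ∩ E = {3,4,7,12}
B △ (D ∩ E) = {5,6,8,10,11,12}
A \ C = {3,7,10,11,12}
A \ (A \ C) = {1,5,6}
A ∩ B = {3,5,6,7,10,11}
(A \ (A \ C)) ∪ (A ∩ B) = {1,3,5,6,7,10,11}
C \ ((A \ (A \ C)) ∪ (A ∩ B)) = {4,8,9}
(B △ (D ∩ E)) △ (C \ ((A \ (A \ C)) ∪ (A ∩ B))) = {4,5,6,9,10,11,12}

{4,5,6,9,10,11,12}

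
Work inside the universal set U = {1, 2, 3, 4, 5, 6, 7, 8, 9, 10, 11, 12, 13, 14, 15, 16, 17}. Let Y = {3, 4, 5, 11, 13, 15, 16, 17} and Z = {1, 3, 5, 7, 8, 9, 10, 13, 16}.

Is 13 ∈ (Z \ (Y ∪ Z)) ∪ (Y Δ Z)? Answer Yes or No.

13 ∈ Y and 13 ∈ Z, so 13 ∈ Y ∪ Z
13 ∈ Z and 13 ∈ (Y ∪ Z), so 13 ∉ Z \ (Y ∪ Z)
13 ∈ Y and 13 ∈ Z, so 13 ∉ Y Δ Z
13 ∉ (Z \ (Y ∪ Z)) and 13 ∉ (Y Δ Z), so 13 ∉ (Z \ (Y ∪ Z)) ∪ (Y Δ Z)

No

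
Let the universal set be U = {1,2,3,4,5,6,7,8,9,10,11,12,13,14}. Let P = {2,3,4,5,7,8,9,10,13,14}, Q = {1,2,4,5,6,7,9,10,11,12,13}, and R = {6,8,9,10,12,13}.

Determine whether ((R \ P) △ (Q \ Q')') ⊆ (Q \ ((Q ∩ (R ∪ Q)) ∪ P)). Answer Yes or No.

No

R \ P = {6,12}
Q' = {3,8,14}
Q \ Q' = {1,2,4,5,6,7,9,10,11,12,13}
(Q \ Q')' = {3,8,14}
(R \ P) △ (Q \ Q')' = {3,6,8,12,14}
R ∪ Q = {1,2,4,5,6,7,8,9,10,11,12,13}
Q ∩ (R ∪ Q) = {1,2,4,5,6,7,9,10,11,12,13}
(Q ∩ (R ∪ Q)) ∪ P = {1,2,3,4,5,6,7,8,9,10,11,12,13,14}
Q \ ((Q ∩ (R ∪ Q)) ∪ P) = {}
3 ∈ (R \ P) △ (Q \ Q')' but 3 ∉ Q \ ((Q ∩ (R ∪ Q)) ∪ P), so the inclusion fails.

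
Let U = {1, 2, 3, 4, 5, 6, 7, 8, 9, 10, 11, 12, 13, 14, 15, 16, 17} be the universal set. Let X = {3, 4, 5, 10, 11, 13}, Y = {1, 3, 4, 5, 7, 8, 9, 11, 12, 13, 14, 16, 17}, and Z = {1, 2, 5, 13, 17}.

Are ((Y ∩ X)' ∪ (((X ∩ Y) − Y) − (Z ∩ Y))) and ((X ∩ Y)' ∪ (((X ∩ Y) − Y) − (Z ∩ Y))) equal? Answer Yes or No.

Yes

Y ∩ X = {3, 4, 5, 11, 13}
(Y ∩ X)' = {1, 2, 6, 7, 8, 9, 10, 12, 14, 15, 16, 17}
X ∩ Y = {3, 4, 5, 11, 13}
(X ∩ Y) − Y = {}
Z ∩ Y = {1, 5, 13, 17}
((X ∩ Y) − Y) − (Z ∩ Y) = {}
(Y ∩ X)' ∪ (((X ∩ Y) − Y) − (Z ∩ Y)) = {1, 2, 6, 7, 8, 9, 10, 12, 14, 15, 16, 17}
(X ∩ Y)' = {1, 2, 6, 7, 8, 9, 10, 12, 14, 15, 16, 17}
(X ∩ Y)' ∪ (((X ∩ Y) − Y) − (Z ∩ Y)) = {1, 2, 6, 7, 8, 9, 10, 12, 14, 15, 16, 17}
Both equal {1, 2, 6, 7, 8, 9, 10, 12, 14, 15, 16, 17}, so (Y ∩ X)' ∪ (((X ∩ Y) − Y) − (Z ∩ Y)) = (X ∩ Y)' ∪ (((X ∩ Y) − Y) − (Z ∩ Y)).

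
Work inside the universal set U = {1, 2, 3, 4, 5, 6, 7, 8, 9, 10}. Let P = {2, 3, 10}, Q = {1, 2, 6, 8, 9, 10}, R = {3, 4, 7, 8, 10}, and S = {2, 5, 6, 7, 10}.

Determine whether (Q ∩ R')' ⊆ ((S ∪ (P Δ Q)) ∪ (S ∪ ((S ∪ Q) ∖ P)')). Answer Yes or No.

R' = {1, 2, 5, 6, 9}
Q ∩ R' = {1, 2, 6, 9}
(Q ∩ R')' = {3, 4, 5, 7, 8, 10}
P Δ Q = {1, 3, 6, 8, 9}
S ∪ (P Δ Q) = {1, 2, 3, 5, 6, 7, 8, 9, 10}
S ∪ Q = {1, 2, 5, 6, 7, 8, 9, 10}
(S ∪ Q) ∖ P = {1, 5, 6, 7, 8, 9}
((S ∪ Q) ∖ P)' = {2, 3, 4, 10}
S ∪ ((S ∪ Q) ∖ P)' = {2, 3, 4, 5, 6, 7, 10}
(S ∪ (P Δ Q)) ∪ (S ∪ ((S ∪ Q) ∖ P)') = {1, 2, 3, 4, 5, 6, 7, 8, 9, 10}
Every element of {3, 4, 5, 7, 8, 10} is in {1, 2, 3, 4, 5, 6, 7, 8, 9, 10}, so (Q ∩ R')' ⊆ (S ∪ (P Δ Q)) ∪ (S ∪ ((S ∪ Q) ∖ P)').

Yes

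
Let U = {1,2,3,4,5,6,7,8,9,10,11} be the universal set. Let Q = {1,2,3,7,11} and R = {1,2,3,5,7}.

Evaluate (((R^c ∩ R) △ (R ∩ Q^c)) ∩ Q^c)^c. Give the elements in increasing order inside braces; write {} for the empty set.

R^c = {4,6,8,9,10,11}
R^c ∩ R = {}
Q^c = {4,5,6,8,9,10}
R ∩ Q^c = {5}
(R^c ∩ R) △ (R ∩ Q^c) = {5}
((R^c ∩ R) △ (R ∩ Q^c)) ∩ Q^c = {5}
(((R^c ∩ R) △ (R ∩ Q^c)) ∩ Q^c)^c = {1,2,3,4,6,7,8,9,10,11}

{1,2,3,4,6,7,8,9,10,11}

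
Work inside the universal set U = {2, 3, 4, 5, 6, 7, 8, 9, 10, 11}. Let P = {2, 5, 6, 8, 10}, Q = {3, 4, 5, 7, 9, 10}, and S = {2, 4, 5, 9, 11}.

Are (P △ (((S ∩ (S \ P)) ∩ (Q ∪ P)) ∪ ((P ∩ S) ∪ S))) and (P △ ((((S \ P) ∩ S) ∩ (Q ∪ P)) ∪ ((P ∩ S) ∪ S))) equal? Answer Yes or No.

Yes

S \ P = {4, 9, 11}
S ∩ (S \ P) = {4, 9, 11}
Q ∪ P = {2, 3, 4, 5, 6, 7, 8, 9, 10}
(S ∩ (S \ P)) ∩ (Q ∪ P) = {4, 9}
P ∩ S = {2, 5}
(P ∩ S) ∪ S = {2, 4, 5, 9, 11}
((S ∩ (S \ P)) ∩ (Q ∪ P)) ∪ ((P ∩ S) ∪ S) = {2, 4, 5, 9, 11}
P △ (((S ∩ (S \ P)) ∩ (Q ∪ P)) ∪ ((P ∩ S) ∪ S)) = {4, 6, 8, 9, 10, 11}
(S \ P) ∩ S = {4, 9, 11}
((S \ P) ∩ S) ∩ (Q ∪ P) = {4, 9}
(((S \ P) ∩ S) ∩ (Q ∪ P)) ∪ ((P ∩ S) ∪ S) = {2, 4, 5, 9, 11}
P △ ((((S \ P) ∩ S) ∩ (Q ∪ P)) ∪ ((P ∩ S) ∪ S)) = {4, 6, 8, 9, 10, 11}
Both equal {4, 6, 8, 9, 10, 11}, so P △ (((S ∩ (S \ P)) ∩ (Q ∪ P)) ∪ ((P ∩ S) ∪ S)) = P △ ((((S \ P) ∩ S) ∩ (Q ∪ P)) ∪ ((P ∩ S) ∪ S)).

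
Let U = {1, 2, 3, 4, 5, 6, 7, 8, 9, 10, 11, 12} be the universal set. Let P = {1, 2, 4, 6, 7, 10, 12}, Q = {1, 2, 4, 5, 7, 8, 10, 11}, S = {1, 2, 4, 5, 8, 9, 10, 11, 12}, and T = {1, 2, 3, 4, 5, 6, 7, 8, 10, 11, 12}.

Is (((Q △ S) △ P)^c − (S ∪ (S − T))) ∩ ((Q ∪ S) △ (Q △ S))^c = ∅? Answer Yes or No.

No

Q △ S = {7, 9, 12}
(Q △ S) △ P = {1, 2, 4, 6, 9, 10}
((Q △ S) △ P)^c = {3, 5, 7, 8, 11, 12}
S − T = {9}
S ∪ (S − T) = {1, 2, 4, 5, 8, 9, 10, 11, 12}
((Q △ S) △ P)^c − (S ∪ (S − T)) = {3, 7}
Q ∪ S = {1, 2, 4, 5, 7, 8, 9, 10, 11, 12}
(Q ∪ S) △ (Q △ S) = {1, 2, 4, 5, 8, 10, 11}
((Q ∪ S) △ (Q △ S))^c = {3, 6, 7, 9, 12}
3 lies in both, so they are not disjoint.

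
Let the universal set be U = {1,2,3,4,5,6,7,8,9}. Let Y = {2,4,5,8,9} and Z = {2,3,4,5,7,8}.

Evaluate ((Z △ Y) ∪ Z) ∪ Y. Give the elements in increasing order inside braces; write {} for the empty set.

{2,3,4,5,7,8,9}

Z △ Y = {3,7,9}
(Z △ Y) ∪ Z = {2,3,4,5,7,8,9}
((Z △ Y) ∪ Z) ∪ Y = {2,3,4,5,7,8,9}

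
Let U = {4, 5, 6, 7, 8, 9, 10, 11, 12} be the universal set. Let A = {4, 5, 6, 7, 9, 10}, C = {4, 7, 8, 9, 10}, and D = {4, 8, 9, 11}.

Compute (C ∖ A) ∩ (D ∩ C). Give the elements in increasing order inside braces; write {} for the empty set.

C ∖ A = {8}
D ∩ C = {4, 8, 9}
(C ∖ A) ∩ (D ∩ C) = {8}

{8}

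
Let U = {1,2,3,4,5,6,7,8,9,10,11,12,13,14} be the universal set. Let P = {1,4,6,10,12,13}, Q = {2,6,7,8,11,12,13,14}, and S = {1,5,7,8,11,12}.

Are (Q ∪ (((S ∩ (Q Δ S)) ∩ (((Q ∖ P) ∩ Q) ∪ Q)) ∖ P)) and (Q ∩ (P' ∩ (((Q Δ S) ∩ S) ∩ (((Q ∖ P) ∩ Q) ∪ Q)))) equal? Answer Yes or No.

Q Δ S = {1,2,5,6,13,14}
S ∩ (Q Δ S) = {1,5}
Q ∖ P = {2,7,8,11,14}
(Q ∖ P) ∩ Q = {2,7,8,11,14}
((Q ∖ P) ∩ Q) ∪ Q = {2,6,7,8,11,12,13,14}
(S ∩ (Q Δ S)) ∩ (((Q ∖ P) ∩ Q) ∪ Q) = {}
((S ∩ (Q Δ S)) ∩ (((Q ∖ P) ∩ Q) ∪ Q)) ∖ P = {}
Q ∪ (((S ∩ (Q Δ S)) ∩ (((Q ∖ P) ∩ Q) ∪ Q)) ∖ P) = {2,6,7,8,11,12,13,14}
P' = {2,3,5,7,8,9,11,14}
(Q Δ S) ∩ S = {1,5}
((Q Δ S) ∩ S) ∩ (((Q ∖ P) ∩ Q) ∪ Q) = {}
P' ∩ (((Q Δ S) ∩ S) ∩ (((Q ∖ P) ∩ Q) ∪ Q)) = {}
Q ∩ (P' ∩ (((Q Δ S) ∩ S) ∩ (((Q ∖ P) ∩ Q) ∪ Q))) = {}
2 ∈ Q ∪ (((S ∩ (Q Δ S)) ∩ (((Q ∖ P) ∩ Q) ∪ Q)) ∖ P) but 2 ∉ Q ∩ (P' ∩ (((Q Δ S) ∩ S) ∩ (((Q ∖ P) ∩ Q) ∪ Q))), so they differ.

No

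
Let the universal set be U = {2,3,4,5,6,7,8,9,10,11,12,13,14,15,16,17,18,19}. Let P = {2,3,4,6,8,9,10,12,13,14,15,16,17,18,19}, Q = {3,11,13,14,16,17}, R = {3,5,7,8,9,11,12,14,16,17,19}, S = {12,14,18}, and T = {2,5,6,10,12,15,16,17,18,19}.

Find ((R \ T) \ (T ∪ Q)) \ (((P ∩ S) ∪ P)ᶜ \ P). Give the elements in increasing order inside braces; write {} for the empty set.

{8,9}

R \ T = {3,7,8,9,11,14}
T ∪ Q = {2,3,5,6,10,11,12,13,14,15,16,17,18,19}
(R \ T) \ (T ∪ Q) = {7,8,9}
P ∩ S = {12,14,18}
(P ∩ S) ∪ P = {2,3,4,6,8,9,10,12,13,14,15,16,17,18,19}
((P ∩ S) ∪ P)ᶜ = {5,7,11}
((P ∩ S) ∪ P)ᶜ \ P = {5,7,11}
((R \ T) \ (T ∪ Q)) \ (((P ∩ S) ∪ P)ᶜ \ P) = {8,9}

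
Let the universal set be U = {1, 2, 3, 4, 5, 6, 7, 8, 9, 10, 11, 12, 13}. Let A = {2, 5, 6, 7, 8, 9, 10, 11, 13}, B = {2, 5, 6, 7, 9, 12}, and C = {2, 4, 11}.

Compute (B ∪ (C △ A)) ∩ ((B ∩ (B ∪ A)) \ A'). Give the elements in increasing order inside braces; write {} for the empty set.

{2, 5, 6, 7, 9}

C △ A = {4, 5, 6, 7, 8, 9, 10, 13}
B ∪ (C △ A) = {2, 4, 5, 6, 7, 8, 9, 10, 12, 13}
B ∪ A = {2, 5, 6, 7, 8, 9, 10, 11, 12, 13}
B ∩ (B ∪ A) = {2, 5, 6, 7, 9, 12}
A' = {1, 3, 4, 12}
(B ∩ (B ∪ A)) \ A' = {2, 5, 6, 7, 9}
(B ∪ (C △ A)) ∩ ((B ∩ (B ∪ A)) \ A') = {2, 5, 6, 7, 9}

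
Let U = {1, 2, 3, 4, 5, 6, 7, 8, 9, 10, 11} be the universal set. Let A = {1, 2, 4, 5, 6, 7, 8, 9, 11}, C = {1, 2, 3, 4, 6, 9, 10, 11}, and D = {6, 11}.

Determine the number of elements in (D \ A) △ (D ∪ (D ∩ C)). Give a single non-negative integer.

2

D \ A = {}
D ∩ C = {6, 11}
D ∪ (D ∩ C) = {6, 11}
(D \ A) △ (D ∪ (D ∩ C)) = {6, 11}
|(D \ A) △ (D ∪ (D ∩ C))| = 2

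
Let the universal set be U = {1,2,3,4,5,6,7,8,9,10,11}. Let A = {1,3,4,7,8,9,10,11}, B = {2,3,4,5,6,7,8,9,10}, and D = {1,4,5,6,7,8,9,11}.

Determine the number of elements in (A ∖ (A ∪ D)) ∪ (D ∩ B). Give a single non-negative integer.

6

A ∪ D = {1,3,4,5,6,7,8,9,10,11}
A ∖ (A ∪ D) = {}
D ∩ B = {4,5,6,7,8,9}
(A ∖ (A ∪ D)) ∪ (D ∩ B) = {4,5,6,7,8,9}
|(A ∖ (A ∪ D)) ∪ (D ∩ B)| = 6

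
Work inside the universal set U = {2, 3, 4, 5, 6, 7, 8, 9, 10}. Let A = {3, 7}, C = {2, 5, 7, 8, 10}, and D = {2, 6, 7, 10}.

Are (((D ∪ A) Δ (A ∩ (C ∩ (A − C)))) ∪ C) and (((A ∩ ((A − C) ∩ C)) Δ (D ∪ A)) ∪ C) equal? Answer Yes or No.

D ∪ A = {2, 3, 6, 7, 10}
A − C = {3}
C ∩ (A − C) = {}
A ∩ (C ∩ (A − C)) = {}
(D ∪ A) Δ (A ∩ (C ∩ (A − C))) = {2, 3, 6, 7, 10}
((D ∪ A) Δ (A ∩ (C ∩ (A − C)))) ∪ C = {2, 3, 5, 6, 7, 8, 10}
(A − C) ∩ C = {}
A ∩ ((A − C) ∩ C) = {}
(A ∩ ((A − C) ∩ C)) Δ (D ∪ A) = {2, 3, 6, 7, 10}
((A ∩ ((A − C) ∩ C)) Δ (D ∪ A)) ∪ C = {2, 3, 5, 6, 7, 8, 10}
Both equal {2, 3, 5, 6, 7, 8, 10}, so ((D ∪ A) Δ (A ∩ (C ∩ (A − C)))) ∪ C = ((A ∩ ((A − C) ∩ C)) Δ (D ∪ A)) ∪ C.

Yes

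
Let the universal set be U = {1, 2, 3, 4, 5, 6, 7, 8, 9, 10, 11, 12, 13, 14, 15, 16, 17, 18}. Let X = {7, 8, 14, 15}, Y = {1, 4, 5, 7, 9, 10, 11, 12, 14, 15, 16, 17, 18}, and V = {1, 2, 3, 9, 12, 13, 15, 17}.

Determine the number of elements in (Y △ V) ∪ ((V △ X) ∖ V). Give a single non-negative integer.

12

Y △ V = {2, 3, 4, 5, 7, 10, 11, 13, 14, 16, 18}
V △ X = {1, 2, 3, 7, 8, 9, 12, 13, 14, 17}
(V △ X) ∖ V = {7, 8, 14}
(Y △ V) ∪ ((V △ X) ∖ V) = {2, 3, 4, 5, 7, 8, 10, 11, 13, 14, 16, 18}
|(Y △ V) ∪ ((V △ X) ∖ V)| = 12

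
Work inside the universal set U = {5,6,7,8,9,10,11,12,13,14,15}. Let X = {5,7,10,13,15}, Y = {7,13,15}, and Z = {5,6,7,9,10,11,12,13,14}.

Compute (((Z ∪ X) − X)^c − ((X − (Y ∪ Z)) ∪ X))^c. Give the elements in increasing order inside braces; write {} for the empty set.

Z ∪ X = {5,6,7,9,10,11,12,13,14,15}
(Z ∪ X) − X = {6,9,11,12,14}
((Z ∪ X) − X)^c = {5,7,8,10,13,15}
Y ∪ Z = {5,6,7,9,10,11,12,13,14,15}
X − (Y ∪ Z) = {}
(X − (Y ∪ Z)) ∪ X = {5,7,10,13,15}
((Z ∪ X) − X)^c − ((X − (Y ∪ Z)) ∪ X) = {8}
(((Z ∪ X) − X)^c − ((X − (Y ∪ Z)) ∪ X))^c = {5,6,7,9,10,11,12,13,14,15}

{5,6,7,9,10,11,12,13,14,15}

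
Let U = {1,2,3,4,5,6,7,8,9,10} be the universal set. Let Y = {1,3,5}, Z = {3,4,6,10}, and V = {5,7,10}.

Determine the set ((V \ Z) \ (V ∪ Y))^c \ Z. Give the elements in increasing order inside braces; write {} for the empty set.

V \ Z = {5,7}
V ∪ Y = {1,3,5,7,10}
(V \ Z) \ (V ∪ Y) = {}
((V \ Z) \ (V ∪ Y))^c = {1,2,3,4,5,6,7,8,9,10}
((V \ Z) \ (V ∪ Y))^c \ Z = {1,2,5,7,8,9}

{1,2,5,7,8,9}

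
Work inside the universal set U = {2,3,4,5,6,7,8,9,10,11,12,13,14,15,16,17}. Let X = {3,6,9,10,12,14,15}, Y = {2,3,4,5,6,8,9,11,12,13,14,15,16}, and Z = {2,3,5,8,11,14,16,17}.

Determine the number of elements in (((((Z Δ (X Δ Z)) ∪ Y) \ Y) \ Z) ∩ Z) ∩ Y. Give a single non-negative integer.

X Δ Z = {2,5,6,8,9,10,11,12,15,16,17}
Z Δ (X Δ Z) = {3,6,9,10,12,14,15}
(Z Δ (X Δ Z)) ∪ Y = {2,3,4,5,6,8,9,10,11,12,13,14,15,16}
((Z Δ (X Δ Z)) ∪ Y) \ Y = {10}
(((Z Δ (X Δ Z)) ∪ Y) \ Y) \ Z = {10}
((((Z Δ (X Δ Z)) ∪ Y) \ Y) \ Z) ∩ Z = {}
(((((Z Δ (X Δ Z)) ∪ Y) \ Y) \ Z) ∩ Z) ∩ Y = {}
|(((((Z Δ (X Δ Z)) ∪ Y) \ Y) \ Z) ∩ Z) ∩ Y| = 0

0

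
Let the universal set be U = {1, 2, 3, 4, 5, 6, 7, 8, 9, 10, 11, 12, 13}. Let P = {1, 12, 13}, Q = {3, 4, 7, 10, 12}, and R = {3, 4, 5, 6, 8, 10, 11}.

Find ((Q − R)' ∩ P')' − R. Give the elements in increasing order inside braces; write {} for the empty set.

{1, 7, 12, 13}

Q − R = {7, 12}
(Q − R)' = {1, 2, 3, 4, 5, 6, 8, 9, 10, 11, 13}
P' = {2, 3, 4, 5, 6, 7, 8, 9, 10, 11}
(Q − R)' ∩ P' = {2, 3, 4, 5, 6, 8, 9, 10, 11}
((Q − R)' ∩ P')' = {1, 7, 12, 13}
((Q − R)' ∩ P')' − R = {1, 7, 12, 13}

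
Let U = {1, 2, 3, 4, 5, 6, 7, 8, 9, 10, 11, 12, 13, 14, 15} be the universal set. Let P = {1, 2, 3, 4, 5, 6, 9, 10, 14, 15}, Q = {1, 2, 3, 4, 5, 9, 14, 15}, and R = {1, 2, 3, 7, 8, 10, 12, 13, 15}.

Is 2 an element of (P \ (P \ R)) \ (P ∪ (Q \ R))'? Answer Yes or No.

Yes

2 ∈ P and 2 ∈ R, so 2 ∉ P \ R
2 ∈ P and 2 ∉ (P \ R), so 2 ∈ P \ (P \ R)
2 ∈ Q and 2 ∈ R, so 2 ∉ Q \ R
2 ∈ P and 2 ∉ (Q \ R), so 2 ∈ P ∪ (Q \ R)
2 ∉ (P ∪ (Q \ R))' since 2 ∈ (P ∪ (Q \ R))
2 ∈ (P \ (P \ R)) and 2 ∉ (P ∪ (Q \ R))', so 2 ∈ (P \ (P \ R)) \ (P ∪ (Q \ R))'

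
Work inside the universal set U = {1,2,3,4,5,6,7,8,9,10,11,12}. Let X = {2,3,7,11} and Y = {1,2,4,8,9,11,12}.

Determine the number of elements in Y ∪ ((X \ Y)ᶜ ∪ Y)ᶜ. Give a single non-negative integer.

X \ Y = {3,7}
(X \ Y)ᶜ = {1,2,4,5,6,8,9,10,11,12}
(X \ Y)ᶜ ∪ Y = {1,2,4,5,6,8,9,10,11,12}
((X \ Y)ᶜ ∪ Y)ᶜ = {3,7}
Y ∪ ((X \ Y)ᶜ ∪ Y)ᶜ = {1,2,3,4,7,8,9,11,12}
|Y ∪ ((X \ Y)ᶜ ∪ Y)ᶜ| = 9

9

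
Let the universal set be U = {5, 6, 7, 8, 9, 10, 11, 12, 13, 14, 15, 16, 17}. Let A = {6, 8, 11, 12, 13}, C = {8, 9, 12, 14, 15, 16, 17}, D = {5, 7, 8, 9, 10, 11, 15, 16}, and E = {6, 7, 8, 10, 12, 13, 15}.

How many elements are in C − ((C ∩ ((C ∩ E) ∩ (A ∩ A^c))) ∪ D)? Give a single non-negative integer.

C ∩ E = {8, 12, 15}
A^c = {5, 7, 9, 10, 14, 15, 16, 17}
A ∩ A^c = {}
(C ∩ E) ∩ (A ∩ A^c) = {}
C ∩ ((C ∩ E) ∩ (A ∩ A^c)) = {}
(C ∩ ((C ∩ E) ∩ (A ∩ A^c))) ∪ D = {5, 7, 8, 9, 10, 11, 15, 16}
C − ((C ∩ ((C ∩ E) ∩ (A ∩ A^c))) ∪ D) = {12, 14, 17}
|C − ((C ∩ ((C ∩ E) ∩ (A ∩ A^c))) ∪ D)| = 3

3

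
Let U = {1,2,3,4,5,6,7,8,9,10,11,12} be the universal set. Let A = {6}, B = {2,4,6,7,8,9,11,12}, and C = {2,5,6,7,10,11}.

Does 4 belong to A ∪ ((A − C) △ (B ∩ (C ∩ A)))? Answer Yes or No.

No

4 ∉ A and 4 ∉ C, so 4 ∉ A − C
4 ∉ C and 4 ∉ A, so 4 ∉ C ∩ A
4 ∈ B and 4 ∉ (C ∩ A), so 4 ∉ B ∩ (C ∩ A)
4 ∉ (A − C) and 4 ∉ (B ∩ (C ∩ A)), so 4 ∉ (A − C) △ (B ∩ (C ∩ A))
4 ∉ A and 4 ∉ ((A − C) △ (B ∩ (C ∩ A))), so 4 ∉ A ∪ ((A − C) △ (B ∩ (C ∩ A)))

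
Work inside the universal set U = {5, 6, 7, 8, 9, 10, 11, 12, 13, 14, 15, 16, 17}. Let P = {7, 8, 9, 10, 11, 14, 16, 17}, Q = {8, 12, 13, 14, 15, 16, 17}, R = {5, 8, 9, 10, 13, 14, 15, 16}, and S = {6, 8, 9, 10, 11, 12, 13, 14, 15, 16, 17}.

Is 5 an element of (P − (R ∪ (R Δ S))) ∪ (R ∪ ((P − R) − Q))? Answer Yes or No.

5 ∈ R and 5 ∉ S, so 5 ∈ R Δ S
5 ∈ R and 5 ∈ (R Δ S), so 5 ∈ R ∪ (R Δ S)
5 ∉ P and 5 ∈ (R ∪ (R Δ S)), so 5 ∉ P − (R ∪ (R Δ S))
5 ∉ P and 5 ∈ R, so 5 ∉ P − R
5 ∉ (P − R) and 5 ∉ Q, so 5 ∉ (P − R) − Q
5 ∈ R and 5 ∉ ((P − R) − Q), so 5 ∈ R ∪ ((P − R) − Q)
5 ∉ (P − (R ∪ (R Δ S))) and 5 ∈ (R ∪ ((P − R) − Q)), so 5 ∈ (P − (R ∪ (R Δ S))) ∪ (R ∪ ((P − R) − Q))

Yes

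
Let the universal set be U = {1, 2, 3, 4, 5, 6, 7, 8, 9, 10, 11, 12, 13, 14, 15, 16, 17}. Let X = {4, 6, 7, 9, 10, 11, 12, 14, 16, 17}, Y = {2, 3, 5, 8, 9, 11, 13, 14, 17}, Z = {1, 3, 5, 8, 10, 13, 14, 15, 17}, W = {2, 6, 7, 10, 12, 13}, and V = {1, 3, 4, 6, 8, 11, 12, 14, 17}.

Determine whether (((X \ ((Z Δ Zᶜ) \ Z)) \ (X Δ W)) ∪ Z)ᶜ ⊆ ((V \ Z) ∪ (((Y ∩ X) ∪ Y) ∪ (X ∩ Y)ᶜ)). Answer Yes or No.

Zᶜ = {2, 4, 6, 7, 9, 11, 12, 16}
Z Δ Zᶜ = {1, 2, 3, 4, 5, 6, 7, 8, 9, 10, 11, 12, 13, 14, 15, 16, 17}
(Z Δ Zᶜ) \ Z = {2, 4, 6, 7, 9, 11, 12, 16}
X \ ((Z Δ Zᶜ) \ Z) = {10, 14, 17}
X Δ W = {2, 4, 9, 11, 13, 14, 16, 17}
(X \ ((Z Δ Zᶜ) \ Z)) \ (X Δ W) = {10}
((X \ ((Z Δ Zᶜ) \ Z)) \ (X Δ W)) ∪ Z = {1, 3, 5, 8, 10, 13, 14, 15, 17}
(((X \ ((Z Δ Zᶜ) \ Z)) \ (X Δ W)) ∪ Z)ᶜ = {2, 4, 6, 7, 9, 11, 12, 16}
V \ Z = {4, 6, 11, 12}
Y ∩ X = {9, 11, 14, 17}
(Y ∩ X) ∪ Y = {2, 3, 5, 8, 9, 11, 13, 14, 17}
X ∩ Y = {9, 11, 14, 17}
(X ∩ Y)ᶜ = {1, 2, 3, 4, 5, 6, 7, 8, 10, 12, 13, 15, 16}
((Y ∩ X) ∪ Y) ∪ (X ∩ Y)ᶜ = {1, 2, 3, 4, 5, 6, 7, 8, 9, 10, 11, 12, 13, 14, 15, 16, 17}
(V \ Z) ∪ (((Y ∩ X) ∪ Y) ∪ (X ∩ Y)ᶜ) = {1, 2, 3, 4, 5, 6, 7, 8, 9, 10, 11, 12, 13, 14, 15, 16, 17}
Every element of {2, 4, 6, 7, 9, 11, 12, 16} is in {1, 2, 3, 4, 5, 6, 7, 8, 9, 10, 11, 12, 13, 14, 15, 16, 17}, so (((X \ ((Z Δ Zᶜ) \ Z)) \ (X Δ W)) ∪ Z)ᶜ ⊆ (V \ Z) ∪ (((Y ∩ X) ∪ Y) ∪ (X ∩ Y)ᶜ).

Yes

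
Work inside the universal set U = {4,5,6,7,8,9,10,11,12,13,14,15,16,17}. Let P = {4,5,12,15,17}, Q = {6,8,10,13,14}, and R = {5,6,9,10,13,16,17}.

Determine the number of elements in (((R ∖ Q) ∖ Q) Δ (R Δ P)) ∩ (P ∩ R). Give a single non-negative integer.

2

R ∖ Q = {5,9,16,17}
(R ∖ Q) ∖ Q = {5,9,16,17}
R Δ P = {4,6,9,10,12,13,15,16}
((R ∖ Q) ∖ Q) Δ (R Δ P) = {4,5,6,10,12,13,15,17}
P ∩ R = {5,17}
(((R ∖ Q) ∖ Q) Δ (R Δ P)) ∩ (P ∩ R) = {5,17}
|(((R ∖ Q) ∖ Q) Δ (R Δ P)) ∩ (P ∩ R)| = 2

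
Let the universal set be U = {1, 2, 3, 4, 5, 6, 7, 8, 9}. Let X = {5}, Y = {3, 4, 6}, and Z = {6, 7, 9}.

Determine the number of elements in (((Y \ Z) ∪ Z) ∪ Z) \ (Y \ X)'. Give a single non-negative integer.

Y \ Z = {3, 4}
(Y \ Z) ∪ Z = {3, 4, 6, 7, 9}
((Y \ Z) ∪ Z) ∪ Z = {3, 4, 6, 7, 9}
Y \ X = {3, 4, 6}
(Y \ X)' = {1, 2, 5, 7, 8, 9}
(((Y \ Z) ∪ Z) ∪ Z) \ (Y \ X)' = {3, 4, 6}
|(((Y \ Z) ∪ Z) ∪ Z) \ (Y \ X)'| = 3

3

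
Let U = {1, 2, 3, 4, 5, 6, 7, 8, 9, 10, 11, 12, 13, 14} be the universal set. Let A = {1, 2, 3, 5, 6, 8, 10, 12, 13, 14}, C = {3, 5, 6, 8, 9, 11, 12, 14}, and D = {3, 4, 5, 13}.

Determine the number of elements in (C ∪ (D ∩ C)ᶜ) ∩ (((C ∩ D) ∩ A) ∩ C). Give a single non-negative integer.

2

D ∩ C = {3, 5}
(D ∩ C)ᶜ = {1, 2, 4, 6, 7, 8, 9, 10, 11, 12, 13, 14}
C ∪ (D ∩ C)ᶜ = {1, 2, 3, 4, 5, 6, 7, 8, 9, 10, 11, 12, 13, 14}
C ∩ D = {3, 5}
(C ∩ D) ∩ A = {3, 5}
((C ∩ D) ∩ A) ∩ C = {3, 5}
(C ∪ (D ∩ C)ᶜ) ∩ (((C ∩ D) ∩ A) ∩ C) = {3, 5}
|(C ∪ (D ∩ C)ᶜ) ∩ (((C ∩ D) ∩ A) ∩ C)| = 2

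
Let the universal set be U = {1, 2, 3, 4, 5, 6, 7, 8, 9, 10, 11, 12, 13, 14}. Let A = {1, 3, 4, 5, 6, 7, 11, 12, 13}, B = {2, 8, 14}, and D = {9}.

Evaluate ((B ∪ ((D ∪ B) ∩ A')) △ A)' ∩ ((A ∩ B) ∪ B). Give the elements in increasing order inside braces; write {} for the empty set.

{}

D ∪ B = {2, 8, 9, 14}
A' = {2, 8, 9, 10, 14}
(D ∪ B) ∩ A' = {2, 8, 9, 14}
B ∪ ((D ∪ B) ∩ A') = {2, 8, 9, 14}
(B ∪ ((D ∪ B) ∩ A')) △ A = {1, 2, 3, 4, 5, 6, 7, 8, 9, 11, 12, 13, 14}
((B ∪ ((D ∪ B) ∩ A')) △ A)' = {10}
A ∩ B = {}
(A ∩ B) ∪ B = {2, 8, 14}
((B ∪ ((D ∪ B) ∩ A')) △ A)' ∩ ((A ∩ B) ∪ B) = {}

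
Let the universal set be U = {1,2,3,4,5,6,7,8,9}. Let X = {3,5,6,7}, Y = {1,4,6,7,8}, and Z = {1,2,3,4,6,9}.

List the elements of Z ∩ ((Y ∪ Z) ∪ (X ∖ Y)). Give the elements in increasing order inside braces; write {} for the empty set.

{1,2,3,4,6,9}

Y ∪ Z = {1,2,3,4,6,7,8,9}
X ∖ Y = {3,5}
(Y ∪ Z) ∪ (X ∖ Y) = {1,2,3,4,5,6,7,8,9}
Z ∩ ((Y ∪ Z) ∪ (X ∖ Y)) = {1,2,3,4,6,9}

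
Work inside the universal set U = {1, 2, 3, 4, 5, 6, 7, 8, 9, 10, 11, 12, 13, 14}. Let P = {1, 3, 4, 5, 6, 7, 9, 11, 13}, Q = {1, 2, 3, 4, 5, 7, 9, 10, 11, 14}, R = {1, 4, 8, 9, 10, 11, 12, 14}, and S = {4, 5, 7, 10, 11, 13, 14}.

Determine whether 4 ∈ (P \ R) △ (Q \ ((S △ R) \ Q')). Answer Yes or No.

Yes

4 ∈ P and 4 ∈ R, so 4 ∉ P \ R
4 ∈ S and 4 ∈ R, so 4 ∉ S △ R
4 ∈ Q, so 4 ∉ Q'
4 ∉ (S △ R) and 4 ∉ Q', so 4 ∉ (S △ R) \ Q'
4 ∈ Q and 4 ∉ ((S △ R) \ Q'), so 4 ∈ Q \ ((S △ R) \ Q')
4 ∉ (P \ R) and 4 ∈ (Q \ ((S △ R) \ Q')), so 4 ∈ (P \ R) △ (Q \ ((S △ R) \ Q'))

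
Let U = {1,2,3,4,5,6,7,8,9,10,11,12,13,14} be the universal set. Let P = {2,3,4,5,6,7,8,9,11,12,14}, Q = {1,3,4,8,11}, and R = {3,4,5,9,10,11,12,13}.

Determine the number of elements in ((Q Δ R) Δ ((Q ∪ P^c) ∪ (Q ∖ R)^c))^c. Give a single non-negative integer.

7

Q Δ R = {1,5,8,9,10,12,13}
P^c = {1,10,13}
Q ∪ P^c = {1,3,4,8,10,11,13}
Q ∖ R = {1,8}
(Q ∖ R)^c = {2,3,4,5,6,7,9,10,11,12,13,14}
(Q ∪ P^c) ∪ (Q ∖ R)^c = {1,2,3,4,5,6,7,8,9,10,11,12,13,14}
(Q Δ R) Δ ((Q ∪ P^c) ∪ (Q ∖ R)^c) = {2,3,4,6,7,11,14}
((Q Δ R) Δ ((Q ∪ P^c) ∪ (Q ∖ R)^c))^c = {1,5,8,9,10,12,13}
|((Q Δ R) Δ ((Q ∪ P^c) ∪ (Q ∖ R)^c))^c| = 7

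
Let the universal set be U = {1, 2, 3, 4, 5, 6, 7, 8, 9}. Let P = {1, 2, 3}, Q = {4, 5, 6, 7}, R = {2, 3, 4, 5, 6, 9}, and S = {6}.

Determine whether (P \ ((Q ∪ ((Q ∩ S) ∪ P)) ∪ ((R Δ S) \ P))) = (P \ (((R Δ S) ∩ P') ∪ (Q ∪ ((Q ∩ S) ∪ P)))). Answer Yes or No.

Yes

Q ∩ S = {6}
(Q ∩ S) ∪ P = {1, 2, 3, 6}
Q ∪ ((Q ∩ S) ∪ P) = {1, 2, 3, 4, 5, 6, 7}
R Δ S = {2, 3, 4, 5, 9}
(R Δ S) \ P = {4, 5, 9}
(Q ∪ ((Q ∩ S) ∪ P)) ∪ ((R Δ S) \ P) = {1, 2, 3, 4, 5, 6, 7, 9}
P \ ((Q ∪ ((Q ∩ S) ∪ P)) ∪ ((R Δ S) \ P)) = {}
P' = {4, 5, 6, 7, 8, 9}
(R Δ S) ∩ P' = {4, 5, 9}
((R Δ S) ∩ P') ∪ (Q ∪ ((Q ∩ S) ∪ P)) = {1, 2, 3, 4, 5, 6, 7, 9}
P \ (((R Δ S) ∩ P') ∪ (Q ∪ ((Q ∩ S) ∪ P))) = {}
Both equal {}, so P \ ((Q ∪ ((Q ∩ S) ∪ P)) ∪ ((R Δ S) \ P)) = P \ (((R Δ S) ∩ P') ∪ (Q ∪ ((Q ∩ S) ∪ P))).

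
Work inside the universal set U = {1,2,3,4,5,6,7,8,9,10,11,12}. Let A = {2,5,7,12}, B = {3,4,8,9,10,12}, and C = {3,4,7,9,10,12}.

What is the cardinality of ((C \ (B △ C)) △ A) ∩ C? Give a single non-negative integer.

5

B △ C = {7,8}
C \ (B △ C) = {3,4,9,10,12}
(C \ (B △ C)) △ A = {2,3,4,5,7,9,10}
((C \ (B △ C)) △ A) ∩ C = {3,4,7,9,10}
|((C \ (B △ C)) △ A) ∩ C| = 5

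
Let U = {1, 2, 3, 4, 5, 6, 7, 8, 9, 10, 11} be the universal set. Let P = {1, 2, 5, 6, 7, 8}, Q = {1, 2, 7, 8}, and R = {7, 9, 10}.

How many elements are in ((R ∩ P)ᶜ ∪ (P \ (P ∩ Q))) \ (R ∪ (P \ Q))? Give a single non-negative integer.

R ∩ P = {7}
(R ∩ P)ᶜ = {1, 2, 3, 4, 5, 6, 8, 9, 10, 11}
P ∩ Q = {1, 2, 7, 8}
P \ (P ∩ Q) = {5, 6}
(R ∩ P)ᶜ ∪ (P \ (P ∩ Q)) = {1, 2, 3, 4, 5, 6, 8, 9, 10, 11}
P \ Q = {5, 6}
R ∪ (P \ Q) = {5, 6, 7, 9, 10}
((R ∩ P)ᶜ ∪ (P \ (P ∩ Q))) \ (R ∪ (P \ Q)) = {1, 2, 3, 4, 8, 11}
|((R ∩ P)ᶜ ∪ (P \ (P ∩ Q))) \ (R ∪ (P \ Q))| = 6

6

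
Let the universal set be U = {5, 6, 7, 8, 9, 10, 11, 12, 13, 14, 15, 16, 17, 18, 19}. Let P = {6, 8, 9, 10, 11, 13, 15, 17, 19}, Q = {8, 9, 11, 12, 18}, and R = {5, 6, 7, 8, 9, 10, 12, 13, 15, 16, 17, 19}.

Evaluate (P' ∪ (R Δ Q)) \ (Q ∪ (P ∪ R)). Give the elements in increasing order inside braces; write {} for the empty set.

P' = {5, 7, 12, 14, 16, 18}
R Δ Q = {5, 6, 7, 10, 11, 13, 15, 16, 17, 18, 19}
P' ∪ (R Δ Q) = {5, 6, 7, 10, 11, 12, 13, 14, 15, 16, 17, 18, 19}
P ∪ R = {5, 6, 7, 8, 9, 10, 11, 12, 13, 15, 16, 17, 19}
Q ∪ (P ∪ R) = {5, 6, 7, 8, 9, 10, 11, 12, 13, 15, 16, 17, 18, 19}
(P' ∪ (R Δ Q)) \ (Q ∪ (P ∪ R)) = {14}

{14}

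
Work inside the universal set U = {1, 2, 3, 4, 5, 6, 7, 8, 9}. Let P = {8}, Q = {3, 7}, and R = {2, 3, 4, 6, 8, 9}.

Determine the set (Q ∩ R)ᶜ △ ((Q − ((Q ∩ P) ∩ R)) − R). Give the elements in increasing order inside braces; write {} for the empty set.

Q ∩ R = {3}
(Q ∩ R)ᶜ = {1, 2, 4, 5, 6, 7, 8, 9}
Q ∩ P = {}
(Q ∩ P) ∩ R = {}
Q − ((Q ∩ P) ∩ R) = {3, 7}
(Q − ((Q ∩ P) ∩ R)) − R = {7}
(Q ∩ R)ᶜ △ ((Q − ((Q ∩ P) ∩ R)) − R) = {1, 2, 4, 5, 6, 8, 9}

{1, 2, 4, 5, 6, 8, 9}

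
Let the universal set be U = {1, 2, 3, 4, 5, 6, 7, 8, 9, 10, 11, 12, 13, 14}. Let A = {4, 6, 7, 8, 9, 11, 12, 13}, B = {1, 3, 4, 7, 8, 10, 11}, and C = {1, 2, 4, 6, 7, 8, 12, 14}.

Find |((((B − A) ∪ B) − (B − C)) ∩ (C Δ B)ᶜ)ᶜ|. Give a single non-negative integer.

10

B − A = {1, 3, 10}
(B − A) ∪ B = {1, 3, 4, 7, 8, 10, 11}
B − C = {3, 10, 11}
((B − A) ∪ B) − (B − C) = {1, 4, 7, 8}
C Δ B = {2, 3, 6, 10, 11, 12, 14}
(C Δ B)ᶜ = {1, 4, 5, 7, 8, 9, 13}
(((B − A) ∪ B) − (B − C)) ∩ (C Δ B)ᶜ = {1, 4, 7, 8}
((((B − A) ∪ B) − (B − C)) ∩ (C Δ B)ᶜ)ᶜ = {2, 3, 5, 6, 9, 10, 11, 12, 13, 14}
|((((B − A) ∪ B) − (B − C)) ∩ (C Δ B)ᶜ)ᶜ| = 10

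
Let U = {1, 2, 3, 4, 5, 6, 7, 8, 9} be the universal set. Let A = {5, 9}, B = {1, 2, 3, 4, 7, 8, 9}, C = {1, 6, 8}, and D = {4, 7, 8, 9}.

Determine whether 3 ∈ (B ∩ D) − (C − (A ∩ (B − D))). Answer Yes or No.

No

3 ∈ B and 3 ∉ D, so 3 ∉ B ∩ D
3 ∈ B and 3 ∉ D, so 3 ∈ B − D
3 ∉ A and 3 ∈ (B − D), so 3 ∉ A ∩ (B − D)
3 ∉ C and 3 ∉ (A ∩ (B − D)), so 3 ∉ C − (A ∩ (B − D))
3 ∉ (B ∩ D) and 3 ∉ (C − (A ∩ (B − D))), so 3 ∉ (B ∩ D) − (C − (A ∩ (B − D)))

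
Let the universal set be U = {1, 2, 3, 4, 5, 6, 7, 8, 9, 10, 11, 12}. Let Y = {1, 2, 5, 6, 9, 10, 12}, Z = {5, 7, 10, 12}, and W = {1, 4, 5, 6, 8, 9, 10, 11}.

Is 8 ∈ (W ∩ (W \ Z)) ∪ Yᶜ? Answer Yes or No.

Yes

8 ∈ W and 8 ∉ Z, so 8 ∈ W \ Z
8 ∈ W and 8 ∈ (W \ Z), so 8 ∈ W ∩ (W \ Z)
8 ∉ Y, so 8 ∈ Yᶜ
8 ∈ (W ∩ (W \ Z)) and 8 ∈ Yᶜ, so 8 ∈ (W ∩ (W \ Z)) ∪ Yᶜ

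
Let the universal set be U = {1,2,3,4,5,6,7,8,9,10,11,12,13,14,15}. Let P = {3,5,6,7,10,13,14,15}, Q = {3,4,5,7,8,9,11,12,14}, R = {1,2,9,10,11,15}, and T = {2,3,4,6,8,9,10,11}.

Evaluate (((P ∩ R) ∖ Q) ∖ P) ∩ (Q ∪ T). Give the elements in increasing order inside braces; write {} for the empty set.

P ∩ R = {10,15}
(P ∩ R) ∖ Q = {10,15}
((P ∩ R) ∖ Q) ∖ P = {}
Q ∪ T = {2,3,4,5,6,7,8,9,10,11,12,14}
(((P ∩ R) ∖ Q) ∖ P) ∩ (Q ∪ T) = {}

{}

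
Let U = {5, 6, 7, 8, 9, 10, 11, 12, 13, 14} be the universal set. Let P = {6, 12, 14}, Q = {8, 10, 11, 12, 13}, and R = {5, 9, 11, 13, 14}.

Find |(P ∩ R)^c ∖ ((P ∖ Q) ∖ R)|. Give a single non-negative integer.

P ∩ R = {14}
(P ∩ R)^c = {5, 6, 7, 8, 9, 10, 11, 12, 13}
P ∖ Q = {6, 14}
(P ∖ Q) ∖ R = {6}
(P ∩ R)^c ∖ ((P ∖ Q) ∖ R) = {5, 7, 8, 9, 10, 11, 12, 13}
|(P ∩ R)^c ∖ ((P ∖ Q) ∖ R)| = 8

8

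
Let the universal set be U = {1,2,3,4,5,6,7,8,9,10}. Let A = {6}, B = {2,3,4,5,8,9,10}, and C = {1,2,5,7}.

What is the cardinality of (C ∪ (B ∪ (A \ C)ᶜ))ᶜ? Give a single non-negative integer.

1

A \ C = {6}
(A \ C)ᶜ = {1,2,3,4,5,7,8,9,10}
B ∪ (A \ C)ᶜ = {1,2,3,4,5,7,8,9,10}
C ∪ (B ∪ (A \ C)ᶜ) = {1,2,3,4,5,7,8,9,10}
(C ∪ (B ∪ (A \ C)ᶜ))ᶜ = {6}
|(C ∪ (B ∪ (A \ C)ᶜ))ᶜ| = 1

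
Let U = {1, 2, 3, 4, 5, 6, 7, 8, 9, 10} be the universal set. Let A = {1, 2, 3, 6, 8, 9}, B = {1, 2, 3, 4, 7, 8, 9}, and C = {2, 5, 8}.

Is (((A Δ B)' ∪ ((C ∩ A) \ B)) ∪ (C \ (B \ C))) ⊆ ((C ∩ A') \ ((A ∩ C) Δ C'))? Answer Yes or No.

No

A Δ B = {4, 6, 7}
(A Δ B)' = {1, 2, 3, 5, 8, 9, 10}
C ∩ A = {2, 8}
(C ∩ A) \ B = {}
(A Δ B)' ∪ ((C ∩ A) \ B) = {1, 2, 3, 5, 8, 9, 10}
B \ C = {1, 3, 4, 7, 9}
C \ (B \ C) = {2, 5, 8}
((A Δ B)' ∪ ((C ∩ A) \ B)) ∪ (C \ (B \ C)) = {1, 2, 3, 5, 8, 9, 10}
A' = {4, 5, 7, 10}
C ∩ A' = {5}
A ∩ C = {2, 8}
C' = {1, 3, 4, 6, 7, 9, 10}
(A ∩ C) Δ C' = {1, 2, 3, 4, 6, 7, 8, 9, 10}
(C ∩ A') \ ((A ∩ C) Δ C') = {5}
1 ∈ ((A Δ B)' ∪ ((C ∩ A) \ B)) ∪ (C \ (B \ C)) but 1 ∉ (C ∩ A') \ ((A ∩ C) Δ C'), so the inclusion fails.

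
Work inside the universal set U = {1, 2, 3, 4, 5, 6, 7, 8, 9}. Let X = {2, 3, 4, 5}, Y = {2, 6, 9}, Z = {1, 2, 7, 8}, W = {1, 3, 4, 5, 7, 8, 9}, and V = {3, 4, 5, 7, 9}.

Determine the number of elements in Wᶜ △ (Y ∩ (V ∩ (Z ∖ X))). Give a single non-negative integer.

2

Wᶜ = {2, 6}
Z ∖ X = {1, 7, 8}
V ∩ (Z ∖ X) = {7}
Y ∩ (V ∩ (Z ∖ X)) = {}
Wᶜ △ (Y ∩ (V ∩ (Z ∖ X))) = {2, 6}
|Wᶜ △ (Y ∩ (V ∩ (Z ∖ X)))| = 2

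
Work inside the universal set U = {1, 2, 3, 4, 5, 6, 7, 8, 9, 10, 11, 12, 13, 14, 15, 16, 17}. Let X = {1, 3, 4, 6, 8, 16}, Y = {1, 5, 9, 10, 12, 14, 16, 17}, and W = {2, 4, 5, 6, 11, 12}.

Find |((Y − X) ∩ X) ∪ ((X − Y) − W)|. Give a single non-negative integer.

2

Y − X = {5, 9, 10, 12, 14, 17}
(Y − X) ∩ X = {}
X − Y = {3, 4, 6, 8}
(X − Y) − W = {3, 8}
((Y − X) ∩ X) ∪ ((X − Y) − W) = {3, 8}
|((Y − X) ∩ X) ∪ ((X − Y) − W)| = 2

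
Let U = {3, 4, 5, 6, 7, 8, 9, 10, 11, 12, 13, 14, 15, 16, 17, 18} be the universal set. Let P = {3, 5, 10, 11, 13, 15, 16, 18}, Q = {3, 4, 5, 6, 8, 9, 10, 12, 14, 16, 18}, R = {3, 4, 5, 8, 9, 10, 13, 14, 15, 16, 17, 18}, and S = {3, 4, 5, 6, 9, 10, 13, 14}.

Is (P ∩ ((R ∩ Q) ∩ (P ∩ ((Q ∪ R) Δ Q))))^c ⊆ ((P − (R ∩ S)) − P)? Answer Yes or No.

No

R ∩ Q = {3, 4, 5, 8, 9, 10, 14, 16, 18}
Q ∪ R = {3, 4, 5, 6, 8, 9, 10, 12, 13, 14, 15, 16, 17, 18}
(Q ∪ R) Δ Q = {13, 15, 17}
P ∩ ((Q ∪ R) Δ Q) = {13, 15}
(R ∩ Q) ∩ (P ∩ ((Q ∪ R) Δ Q)) = {}
P ∩ ((R ∩ Q) ∩ (P ∩ ((Q ∪ R) Δ Q))) = {}
(P ∩ ((R ∩ Q) ∩ (P ∩ ((Q ∪ R) Δ Q))))^c = {3, 4, 5, 6, 7, 8, 9, 10, 11, 12, 13, 14, 15, 16, 17, 18}
R ∩ S = {3, 4, 5, 9, 10, 13, 14}
P − (R ∩ S) = {11, 15, 16, 18}
(P − (R ∩ S)) − P = {}
3 ∈ (P ∩ ((R ∩ Q) ∩ (P ∩ ((Q ∪ R) Δ Q))))^c but 3 ∉ (P − (R ∩ S)) − P, so the inclusion fails.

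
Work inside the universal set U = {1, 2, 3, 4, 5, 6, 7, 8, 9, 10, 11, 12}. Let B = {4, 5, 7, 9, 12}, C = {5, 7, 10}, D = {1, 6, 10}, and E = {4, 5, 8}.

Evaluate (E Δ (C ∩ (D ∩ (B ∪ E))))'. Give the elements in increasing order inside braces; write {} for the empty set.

{1, 2, 3, 6, 7, 9, 10, 11, 12}

B ∪ E = {4, 5, 7, 8, 9, 12}
D ∩ (B ∪ E) = {}
C ∩ (D ∩ (B ∪ E)) = {}
E Δ (C ∩ (D ∩ (B ∪ E))) = {4, 5, 8}
(E Δ (C ∩ (D ∩ (B ∪ E))))' = {1, 2, 3, 6, 7, 9, 10, 11, 12}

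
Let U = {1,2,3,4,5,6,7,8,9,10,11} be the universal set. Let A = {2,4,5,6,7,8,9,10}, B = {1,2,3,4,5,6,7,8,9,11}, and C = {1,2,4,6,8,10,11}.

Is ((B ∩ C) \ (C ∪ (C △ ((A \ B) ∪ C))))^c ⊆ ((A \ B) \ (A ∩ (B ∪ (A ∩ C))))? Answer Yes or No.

B ∩ C = {1,2,4,6,8,11}
A \ B = {10}
(A \ B) ∪ C = {1,2,4,6,8,10,11}
C △ ((A \ B) ∪ C) = {}
C ∪ (C △ ((A \ B) ∪ C)) = {1,2,4,6,8,10,11}
(B ∩ C) \ (C ∪ (C △ ((A \ B) ∪ C))) = {}
((B ∩ C) \ (C ∪ (C △ ((A \ B) ∪ C))))^c = {1,2,3,4,5,6,7,8,9,10,11}
A ∩ C = {2,4,6,8,10}
B ∪ (A ∩ C) = {1,2,3,4,5,6,7,8,9,10,11}
A ∩ (B ∪ (A ∩ C)) = {2,4,5,6,7,8,9,10}
(A \ B) \ (A ∩ (B ∪ (A ∩ C))) = {}
1 ∈ ((B ∩ C) \ (C ∪ (C △ ((A \ B) ∪ C))))^c but 1 ∉ (A \ B) \ (A ∩ (B ∪ (A ∩ C))), so the inclusion fails.

No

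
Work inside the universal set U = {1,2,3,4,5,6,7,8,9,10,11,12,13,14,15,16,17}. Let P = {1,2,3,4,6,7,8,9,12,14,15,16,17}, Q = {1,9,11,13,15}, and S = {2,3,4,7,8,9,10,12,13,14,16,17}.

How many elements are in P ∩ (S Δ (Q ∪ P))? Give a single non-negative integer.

3

Q ∪ P = {1,2,3,4,6,7,8,9,11,12,13,14,15,16,17}
S Δ (Q ∪ P) = {1,6,10,11,15}
P ∩ (S Δ (Q ∪ P)) = {1,6,15}
|P ∩ (S Δ (Q ∪ P))| = 3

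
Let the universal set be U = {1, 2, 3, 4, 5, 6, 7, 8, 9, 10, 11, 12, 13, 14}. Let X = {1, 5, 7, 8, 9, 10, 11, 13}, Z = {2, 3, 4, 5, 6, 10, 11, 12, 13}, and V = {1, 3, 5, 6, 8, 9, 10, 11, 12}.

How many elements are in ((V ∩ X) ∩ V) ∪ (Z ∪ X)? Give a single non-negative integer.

13

V ∩ X = {1, 5, 8, 9, 10, 11}
(V ∩ X) ∩ V = {1, 5, 8, 9, 10, 11}
Z ∪ X = {1, 2, 3, 4, 5, 6, 7, 8, 9, 10, 11, 12, 13}
((V ∩ X) ∩ V) ∪ (Z ∪ X) = {1, 2, 3, 4, 5, 6, 7, 8, 9, 10, 11, 12, 13}
|((V ∩ X) ∩ V) ∪ (Z ∪ X)| = 13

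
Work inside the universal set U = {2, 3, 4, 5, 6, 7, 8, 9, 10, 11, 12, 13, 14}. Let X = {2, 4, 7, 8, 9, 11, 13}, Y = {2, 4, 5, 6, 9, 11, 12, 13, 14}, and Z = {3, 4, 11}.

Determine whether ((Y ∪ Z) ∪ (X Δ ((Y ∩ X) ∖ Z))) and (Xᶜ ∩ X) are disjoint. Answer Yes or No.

Y ∪ Z = {2, 3, 4, 5, 6, 9, 11, 12, 13, 14}
Y ∩ X = {2, 4, 9, 11, 13}
(Y ∩ X) ∖ Z = {2, 9, 13}
X Δ ((Y ∩ X) ∖ Z) = {4, 7, 8, 11}
(Y ∪ Z) ∪ (X Δ ((Y ∩ X) ∖ Z)) = {2, 3, 4, 5, 6, 7, 8, 9, 11, 12, 13, 14}
Xᶜ = {3, 5, 6, 10, 12, 14}
Xᶜ ∩ X = {}
{2, 3, 4, 5, 6, 7, 8, 9, 11, 12, 13, 14} and {} share no elements.

Yes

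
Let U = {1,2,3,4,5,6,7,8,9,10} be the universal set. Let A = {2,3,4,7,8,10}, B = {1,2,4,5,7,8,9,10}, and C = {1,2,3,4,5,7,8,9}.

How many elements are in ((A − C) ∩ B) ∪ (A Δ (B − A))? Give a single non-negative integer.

9

A − C = {10}
(A − C) ∩ B = {10}
B − A = {1,5,9}
A Δ (B − A) = {1,2,3,4,5,7,8,9,10}
((A − C) ∩ B) ∪ (A Δ (B − A)) = {1,2,3,4,5,7,8,9,10}
|((A − C) ∩ B) ∪ (A Δ (B − A))| = 9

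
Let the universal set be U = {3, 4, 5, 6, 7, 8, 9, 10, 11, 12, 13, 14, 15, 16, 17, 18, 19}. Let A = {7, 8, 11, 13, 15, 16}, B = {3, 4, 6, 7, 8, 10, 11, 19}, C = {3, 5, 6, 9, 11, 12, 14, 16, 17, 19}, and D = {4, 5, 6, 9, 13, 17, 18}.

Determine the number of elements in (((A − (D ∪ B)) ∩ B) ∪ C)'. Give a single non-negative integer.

D ∪ B = {3, 4, 5, 6, 7, 8, 9, 10, 11, 13, 17, 18, 19}
A − (D ∪ B) = {15, 16}
(A − (D ∪ B)) ∩ B = {}
((A − (D ∪ B)) ∩ B) ∪ C = {3, 5, 6, 9, 11, 12, 14, 16, 17, 19}
(((A − (D ∪ B)) ∩ B) ∪ C)' = {4, 7, 8, 10, 13, 15, 18}
|(((A − (D ∪ B)) ∩ B) ∪ C)'| = 7

7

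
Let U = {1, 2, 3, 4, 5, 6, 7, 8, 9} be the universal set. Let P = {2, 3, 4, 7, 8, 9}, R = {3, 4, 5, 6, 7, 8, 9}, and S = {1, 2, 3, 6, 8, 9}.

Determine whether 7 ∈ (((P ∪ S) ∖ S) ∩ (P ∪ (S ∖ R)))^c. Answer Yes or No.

7 ∈ P and 7 ∉ S, so 7 ∈ P ∪ S
7 ∈ (P ∪ S) and 7 ∉ S, so 7 ∈ (P ∪ S) ∖ S
7 ∉ S and 7 ∈ R, so 7 ∉ S ∖ R
7 ∈ P and 7 ∉ (S ∖ R), so 7 ∈ P ∪ (S ∖ R)
7 ∈ ((P ∪ S) ∖ S) and 7 ∈ (P ∪ (S ∖ R)), so 7 ∈ ((P ∪ S) ∖ S) ∩ (P ∪ (S ∖ R))
7 ∉ (((P ∪ S) ∖ S) ∩ (P ∪ (S ∖ R)))^c since 7 ∈ (((P ∪ S) ∖ S) ∩ (P ∪ (S ∖ R)))

No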